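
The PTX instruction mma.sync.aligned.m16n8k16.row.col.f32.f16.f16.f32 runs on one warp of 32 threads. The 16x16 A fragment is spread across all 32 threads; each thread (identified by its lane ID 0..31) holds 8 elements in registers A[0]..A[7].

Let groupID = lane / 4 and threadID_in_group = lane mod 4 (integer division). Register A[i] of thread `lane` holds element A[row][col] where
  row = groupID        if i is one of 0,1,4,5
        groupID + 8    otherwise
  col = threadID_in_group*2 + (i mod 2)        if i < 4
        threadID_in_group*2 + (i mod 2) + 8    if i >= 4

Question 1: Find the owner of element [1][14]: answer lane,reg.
r:1=>grp=1,rB=0  c:14=>cB=1,tig=3,lo=0
L=1*4+3=7  i=1*4+0*2+0=4

7,4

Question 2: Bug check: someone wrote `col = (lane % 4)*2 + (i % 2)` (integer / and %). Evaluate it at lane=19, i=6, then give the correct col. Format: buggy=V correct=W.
buggy=6 correct=14

`(lane % 4)*2 + (i % 2)`[19,6]->6
19: gid=4,tid=3
[6] (4+8,3*2+0+8) = (12,14)
col: 6 vs 14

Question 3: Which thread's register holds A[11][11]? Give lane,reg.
r=11→G=3,rhi=1  c=11→chi=1,T=1,p=1
L=3*4+1=13  i=1*4+1*2+1=7

13,7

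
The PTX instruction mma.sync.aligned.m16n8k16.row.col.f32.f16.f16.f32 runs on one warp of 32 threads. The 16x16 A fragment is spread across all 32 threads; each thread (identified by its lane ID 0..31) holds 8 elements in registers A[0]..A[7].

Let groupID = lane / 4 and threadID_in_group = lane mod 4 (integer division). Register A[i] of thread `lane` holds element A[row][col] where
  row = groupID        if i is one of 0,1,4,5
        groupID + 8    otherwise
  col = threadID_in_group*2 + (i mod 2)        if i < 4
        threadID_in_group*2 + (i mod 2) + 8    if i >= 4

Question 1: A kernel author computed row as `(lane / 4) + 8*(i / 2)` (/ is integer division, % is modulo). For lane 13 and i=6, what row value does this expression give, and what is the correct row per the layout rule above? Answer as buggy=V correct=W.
buggy=27 correct=11

`(lane / 4) + 8*(i / 2)`[13,6]=>27
L=13=>grp=13>>2=3, tig=13&3=1
[6]=>row 3+8=11  col 1·2+0+8=10
row: 27 vs 11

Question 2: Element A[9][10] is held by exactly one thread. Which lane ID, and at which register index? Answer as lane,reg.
r=9→G=1,rhi=1  c=10→chi=1,T=1,p=0
L=1*4+1=5  i=1*4+1*2+0=6

5,6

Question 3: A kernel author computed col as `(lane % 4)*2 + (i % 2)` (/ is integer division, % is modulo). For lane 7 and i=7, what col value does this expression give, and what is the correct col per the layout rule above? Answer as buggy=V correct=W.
buggy=7 correct=15

`(lane % 4)*2 + (i % 2)`[7,7]⇒7
7: gr=1,th=3
[7] (1+8,3*2+1+8) = (9,15)
col: 7 vs 15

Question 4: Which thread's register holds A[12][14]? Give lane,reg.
r=12⇒gr=4,Rb=1  c=14⇒Cb=1,th=3,odd=0
L=4*4+3=19  i=1*4+1*2+0=6

19,6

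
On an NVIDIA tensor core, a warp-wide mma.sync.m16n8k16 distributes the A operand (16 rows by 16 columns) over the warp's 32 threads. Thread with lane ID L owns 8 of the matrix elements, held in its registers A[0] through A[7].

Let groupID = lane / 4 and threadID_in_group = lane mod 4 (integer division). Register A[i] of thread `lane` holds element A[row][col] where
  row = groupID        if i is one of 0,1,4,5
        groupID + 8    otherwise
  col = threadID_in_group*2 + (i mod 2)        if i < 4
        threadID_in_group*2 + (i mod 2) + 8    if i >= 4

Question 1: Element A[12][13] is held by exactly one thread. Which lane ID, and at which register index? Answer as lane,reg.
r:12=>grp=4,rB=1  c:13=>cB=1,tig=2,lo=1
L=4*4+2=18  i=1*4+1*2+1=7

18,7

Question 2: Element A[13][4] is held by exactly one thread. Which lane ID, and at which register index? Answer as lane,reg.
22,2

r: 13->gid=5,r8=1  c: 4->c8=0,tid=2,i&1=0
L=5*4+2=22  i=0*4+1*2+0=2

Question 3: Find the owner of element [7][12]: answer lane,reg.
r=7→G=7,rhi=0  c=12→chi=1,T=2,p=0
L=7*4+2=30  i=1*4+0*2+0=4

30,4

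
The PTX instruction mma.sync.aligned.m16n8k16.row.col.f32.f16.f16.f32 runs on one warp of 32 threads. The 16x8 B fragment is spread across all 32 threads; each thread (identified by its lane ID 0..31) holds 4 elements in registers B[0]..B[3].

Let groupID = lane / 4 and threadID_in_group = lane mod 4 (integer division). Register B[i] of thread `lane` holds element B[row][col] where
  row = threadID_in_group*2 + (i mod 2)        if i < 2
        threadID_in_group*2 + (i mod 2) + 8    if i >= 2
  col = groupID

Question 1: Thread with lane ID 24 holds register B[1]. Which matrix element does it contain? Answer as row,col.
1,6

24: g=6,t=0
[1] (0*2+1+0,6) = (1,6)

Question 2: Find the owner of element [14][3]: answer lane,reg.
c: 3->gid=3  r: 14->r8=1,tid=3,i&1=0
L=3*4+3=15  i=1*2+0=2

15,2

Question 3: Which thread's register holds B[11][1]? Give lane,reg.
c=1⇒gr=1  r=11⇒Rb=1,th=1,odd=1
L=1*4+1=5  i=1*2+1=3

5,3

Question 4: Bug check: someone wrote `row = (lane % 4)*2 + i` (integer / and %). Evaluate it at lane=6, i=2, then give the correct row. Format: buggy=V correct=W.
buggy=6 correct=12

`(lane % 4)*2 + i`[6,2]⇒6
lane 6⇒6/4=1, 6 mod 4=2
i=2  r:2·2+0+8⇒12  c:1
row: 6 vs 12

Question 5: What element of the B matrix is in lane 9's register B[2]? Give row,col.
10,2

9: gid=2,tid=1
[2] (1*2+0+8,2) = (10,2)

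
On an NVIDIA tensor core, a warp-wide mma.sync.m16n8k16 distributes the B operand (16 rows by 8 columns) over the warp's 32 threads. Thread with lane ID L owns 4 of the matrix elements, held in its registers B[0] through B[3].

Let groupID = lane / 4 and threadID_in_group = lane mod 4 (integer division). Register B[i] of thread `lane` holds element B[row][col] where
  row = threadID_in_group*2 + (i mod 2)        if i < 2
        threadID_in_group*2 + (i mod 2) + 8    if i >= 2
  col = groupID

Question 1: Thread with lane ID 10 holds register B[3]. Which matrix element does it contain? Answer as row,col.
10: G=2,T=2
[3] (2*2+1+8,2) = (13,2)

13,2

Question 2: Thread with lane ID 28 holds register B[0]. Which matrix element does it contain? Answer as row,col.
0,7

L=28⇒gr=28>>2=7, th=28&3=0
[0]⇒row 0·2+0+0=0  col gr=7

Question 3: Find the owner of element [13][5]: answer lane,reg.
c:5=>grp=5  r:13=>rB=1,tig=2,lo=1
L=5*4+2=22  i=1*2+1=3

22,3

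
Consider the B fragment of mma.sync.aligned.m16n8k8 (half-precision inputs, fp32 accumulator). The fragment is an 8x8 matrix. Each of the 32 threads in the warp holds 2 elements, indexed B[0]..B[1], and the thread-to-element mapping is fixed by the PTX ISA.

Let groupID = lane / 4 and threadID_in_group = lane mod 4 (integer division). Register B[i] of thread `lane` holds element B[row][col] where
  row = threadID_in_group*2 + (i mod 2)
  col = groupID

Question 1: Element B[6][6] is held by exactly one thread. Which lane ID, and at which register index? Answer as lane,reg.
27,0

c=6->g=6  r=6->t=3,b0=0
L=6*4+3=27  i=0=0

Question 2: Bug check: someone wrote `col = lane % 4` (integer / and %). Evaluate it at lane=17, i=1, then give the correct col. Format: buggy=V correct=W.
`lane % 4`[17,1]⇒1
lane 17: gr=4 (17/4), th=1 (17%4)
i=1: r=1*2+1=3, c=gr=4
col: 1 vs 4

buggy=1 correct=4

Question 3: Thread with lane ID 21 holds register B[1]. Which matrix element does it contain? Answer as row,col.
3,5

lane 21⇒21/4=5, 21 mod 4=1
i=1  r:2·1+1⇒3  c:5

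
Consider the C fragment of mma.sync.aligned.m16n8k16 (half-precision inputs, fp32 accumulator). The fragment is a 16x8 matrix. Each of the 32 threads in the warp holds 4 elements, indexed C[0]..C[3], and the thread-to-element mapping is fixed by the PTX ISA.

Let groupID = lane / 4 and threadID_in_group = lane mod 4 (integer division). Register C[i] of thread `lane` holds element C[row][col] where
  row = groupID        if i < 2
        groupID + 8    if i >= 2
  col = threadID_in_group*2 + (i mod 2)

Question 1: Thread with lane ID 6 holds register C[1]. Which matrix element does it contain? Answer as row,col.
1,5

lane 6→6/4=1, 6 mod 4=2
i=1  r:1+0→1  c:2·2+1→5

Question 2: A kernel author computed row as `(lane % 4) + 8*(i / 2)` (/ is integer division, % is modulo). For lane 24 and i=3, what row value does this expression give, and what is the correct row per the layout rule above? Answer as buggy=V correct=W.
buggy=8 correct=14

`(lane % 4) + 8*(i / 2)`[24,3]→8
lane 24: G=6 (24/4), T=0 (24%4)
i=3: r=6+8=14, c=0*2+1=1
row: 8 vs 14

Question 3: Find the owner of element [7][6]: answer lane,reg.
31,0

r=7->g=7,rb=0  c=6->t=3,b0=0
L=7*4+3=31  i=0*2+0=0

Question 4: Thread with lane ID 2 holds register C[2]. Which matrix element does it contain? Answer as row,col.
8,4

L=2⇒gr=2>>2=0, th=2&3=2
[2]⇒row 0+8=8  col 2·2+0=4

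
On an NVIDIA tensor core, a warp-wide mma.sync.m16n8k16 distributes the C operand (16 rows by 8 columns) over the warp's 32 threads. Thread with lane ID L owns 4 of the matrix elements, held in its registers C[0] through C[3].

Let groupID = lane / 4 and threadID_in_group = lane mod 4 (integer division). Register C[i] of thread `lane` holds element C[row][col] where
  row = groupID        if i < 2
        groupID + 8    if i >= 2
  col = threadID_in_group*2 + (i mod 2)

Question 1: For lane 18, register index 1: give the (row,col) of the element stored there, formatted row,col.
4,5

lane 18->18/4=4, 18 mod 4=2
i=1  r:4+0->4  c:2·2+1->5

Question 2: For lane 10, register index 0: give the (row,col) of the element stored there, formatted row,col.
2,4

L=10=>grp=10>>2=2, tig=10&3=2
[0]=>row 2+0=2  col 2·2+0=4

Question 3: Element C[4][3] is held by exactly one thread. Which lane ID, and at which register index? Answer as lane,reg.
17,1

r=4⇒gr=4,Rb=0  c=3⇒th=1,odd=1
L=4*4+1=17  i=0*2+1=1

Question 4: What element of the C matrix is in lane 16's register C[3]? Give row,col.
12,1

L=16->g=16>>2=4, t=16&3=0
[3]->row 4+8=12  col 0·2+1=1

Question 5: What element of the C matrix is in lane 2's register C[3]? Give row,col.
8,5

2: G=0,T=2
[3] (0+8,2*2+1) = (8,5)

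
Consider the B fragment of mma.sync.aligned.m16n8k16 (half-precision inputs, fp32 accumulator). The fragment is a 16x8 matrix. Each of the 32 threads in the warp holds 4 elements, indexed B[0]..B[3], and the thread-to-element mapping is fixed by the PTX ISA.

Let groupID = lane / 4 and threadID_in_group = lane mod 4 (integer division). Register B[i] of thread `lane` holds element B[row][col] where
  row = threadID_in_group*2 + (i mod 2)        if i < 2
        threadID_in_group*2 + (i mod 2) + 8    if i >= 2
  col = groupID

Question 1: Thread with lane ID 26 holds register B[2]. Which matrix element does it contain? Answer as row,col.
26: grp=6,tig=2
[2] (2*2+0+8,6) = (12,6)

12,6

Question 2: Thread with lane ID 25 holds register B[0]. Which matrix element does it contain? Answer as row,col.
lane 25->25/4=6, 25 mod 4=1
i=0  r:2·1+0+0->2  c:6

2,6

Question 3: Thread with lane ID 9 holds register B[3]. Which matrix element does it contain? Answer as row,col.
lane 9->9/4=2, 9 mod 4=1
i=3  r:2·1+1+8->11  c:2

11,2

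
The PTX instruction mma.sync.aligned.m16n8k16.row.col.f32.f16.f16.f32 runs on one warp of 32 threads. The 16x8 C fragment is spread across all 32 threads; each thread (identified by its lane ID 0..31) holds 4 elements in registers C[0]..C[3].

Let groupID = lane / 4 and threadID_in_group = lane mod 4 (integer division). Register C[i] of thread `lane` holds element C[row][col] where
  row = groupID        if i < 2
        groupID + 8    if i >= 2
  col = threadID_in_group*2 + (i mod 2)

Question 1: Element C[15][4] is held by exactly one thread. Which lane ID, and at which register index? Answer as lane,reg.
30,2

r=15→G=7,rhi=1  c=4→T=2,p=0
L=7*4+2=30  i=1*2+0=2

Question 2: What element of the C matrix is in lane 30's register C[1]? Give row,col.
7,5

lane 30⇒30/4=7, 30 mod 4=2
i=1  r:7+0⇒7  c:2·2+1⇒5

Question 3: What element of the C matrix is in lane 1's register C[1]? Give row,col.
0,3

L=1->g=1>>2=0, t=1&3=1
[1]->row 0+0=0  col 1·2+1=3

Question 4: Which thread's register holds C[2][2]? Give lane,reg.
r:2=>grp=2,rB=0  c:2=>tig=1,lo=0
L=2*4+1=9  i=0*2+0=0

9,0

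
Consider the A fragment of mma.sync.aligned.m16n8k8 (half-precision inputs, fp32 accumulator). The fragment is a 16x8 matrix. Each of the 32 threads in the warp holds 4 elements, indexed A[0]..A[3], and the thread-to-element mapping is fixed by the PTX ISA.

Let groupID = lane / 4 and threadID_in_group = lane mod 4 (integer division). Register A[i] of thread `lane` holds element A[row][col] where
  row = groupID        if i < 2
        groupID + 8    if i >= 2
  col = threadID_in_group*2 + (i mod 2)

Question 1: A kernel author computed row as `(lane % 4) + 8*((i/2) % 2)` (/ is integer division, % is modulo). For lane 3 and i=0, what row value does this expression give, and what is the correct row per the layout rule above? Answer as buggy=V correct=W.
`(lane % 4) + 8*((i/2) % 2)`[3,0]=>3
lane 3=>3/4=0, 3 mod 4=3
i=0  r:0+0=>0  c:2·3+0=>6
row: 3 vs 0

buggy=3 correct=0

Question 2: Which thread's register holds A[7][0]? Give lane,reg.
28,0

r=7⇒gr=7,Rb=0  c=0⇒th=0,odd=0
L=7*4+0=28  i=0*2+0=0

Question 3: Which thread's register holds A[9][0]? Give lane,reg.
4,2

r=9⇒gr=1,Rb=1  c=0⇒th=0,odd=0
L=1*4+0=4  i=1*2+0=2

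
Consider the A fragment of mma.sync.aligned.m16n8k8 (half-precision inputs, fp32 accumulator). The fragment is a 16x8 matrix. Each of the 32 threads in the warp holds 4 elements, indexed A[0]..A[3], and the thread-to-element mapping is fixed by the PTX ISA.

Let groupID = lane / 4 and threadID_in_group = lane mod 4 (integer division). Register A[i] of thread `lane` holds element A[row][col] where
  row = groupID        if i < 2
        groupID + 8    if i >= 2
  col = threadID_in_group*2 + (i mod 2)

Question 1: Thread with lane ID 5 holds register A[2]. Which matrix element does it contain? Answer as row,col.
9,2

lane 5: g=1 (5/4), t=1 (5%4)
i=2: r=1+8=9, c=1*2+0=2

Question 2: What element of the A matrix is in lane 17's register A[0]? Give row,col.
4,2

lane 17->17/4=4, 17 mod 4=1
i=0  r:4+0->4  c:2·1+0->2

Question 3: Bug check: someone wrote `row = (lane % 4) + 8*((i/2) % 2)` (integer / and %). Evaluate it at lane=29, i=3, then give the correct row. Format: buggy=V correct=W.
buggy=9 correct=15

`(lane % 4) + 8*((i/2) % 2)`[29,3]->9
L=29->g=29>>2=7, t=29&3=1
[3]->row 7+8=15  col 1·2+1=3
row: 9 vs 15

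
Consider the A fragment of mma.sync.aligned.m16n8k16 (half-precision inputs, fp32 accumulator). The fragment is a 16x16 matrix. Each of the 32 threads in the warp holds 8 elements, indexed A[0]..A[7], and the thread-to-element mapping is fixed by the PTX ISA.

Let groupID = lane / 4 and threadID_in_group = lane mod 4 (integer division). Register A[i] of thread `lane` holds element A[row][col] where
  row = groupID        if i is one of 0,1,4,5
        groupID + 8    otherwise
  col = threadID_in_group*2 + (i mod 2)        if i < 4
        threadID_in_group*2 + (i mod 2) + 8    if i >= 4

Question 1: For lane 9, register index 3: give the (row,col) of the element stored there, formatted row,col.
9: gid=2,tid=1
[3] (2+8,1*2+1+0) = (10,3)

10,3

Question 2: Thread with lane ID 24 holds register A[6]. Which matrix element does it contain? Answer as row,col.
lane 24: gr=6 (24/4), th=0 (24%4)
i=6: r=6+8=14, c=0*2+0+8=8

14,8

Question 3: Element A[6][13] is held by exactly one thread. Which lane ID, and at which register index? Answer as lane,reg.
r=6→G=6,rhi=0  c=13→chi=1,T=2,p=1
L=6*4+2=26  i=1*4+0*2+1=5

26,5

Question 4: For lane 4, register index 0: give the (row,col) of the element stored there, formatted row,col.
1,0

L=4⇒gr=4>>2=1, th=4&3=0
[0]⇒row 1+0=1  col 0·2+0+0=0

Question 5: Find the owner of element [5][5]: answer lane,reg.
22,1

r=5⇒gr=5,Rb=0  c=5⇒Cb=0,th=2,odd=1
L=5*4+2=22  i=0*4+0*2+1=1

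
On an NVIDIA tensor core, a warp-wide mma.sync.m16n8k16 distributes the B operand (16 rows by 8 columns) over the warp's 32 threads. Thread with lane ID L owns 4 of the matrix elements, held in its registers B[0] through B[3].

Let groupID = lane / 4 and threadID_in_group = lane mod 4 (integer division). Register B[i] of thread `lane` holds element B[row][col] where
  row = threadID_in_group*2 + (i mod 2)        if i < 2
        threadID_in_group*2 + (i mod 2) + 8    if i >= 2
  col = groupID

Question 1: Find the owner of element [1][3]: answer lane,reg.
12,1

c: 3->gid=3  r: 1->r8=0,tid=0,i&1=1
L=3*4+0=12  i=0*2+1=1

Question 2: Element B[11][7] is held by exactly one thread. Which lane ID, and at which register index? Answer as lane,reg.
29,3

c=7→G=7  r=11→rhi=1,T=1,p=1
L=7*4+1=29  i=1*2+1=3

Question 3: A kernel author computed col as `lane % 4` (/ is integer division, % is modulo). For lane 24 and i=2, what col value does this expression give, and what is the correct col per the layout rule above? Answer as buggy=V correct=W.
buggy=0 correct=6

`lane % 4`[24,2]⇒0
lane 24: gr=6 (24/4), th=0 (24%4)
i=2: r=0*2+0+8=8, c=gr=6
col: 0 vs 6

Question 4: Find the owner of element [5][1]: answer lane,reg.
c:1=>grp=1  r:5=>rB=0,tig=2,lo=1
L=1*4+2=6  i=0*2+1=1

6,1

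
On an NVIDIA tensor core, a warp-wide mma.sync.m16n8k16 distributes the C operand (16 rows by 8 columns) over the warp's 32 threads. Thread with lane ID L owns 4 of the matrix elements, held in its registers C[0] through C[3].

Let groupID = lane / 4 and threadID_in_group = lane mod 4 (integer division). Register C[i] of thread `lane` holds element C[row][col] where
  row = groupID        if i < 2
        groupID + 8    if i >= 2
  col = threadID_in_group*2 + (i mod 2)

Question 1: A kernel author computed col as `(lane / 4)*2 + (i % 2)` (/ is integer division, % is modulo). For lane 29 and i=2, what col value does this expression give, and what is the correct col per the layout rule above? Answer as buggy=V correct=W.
buggy=14 correct=2

`(lane / 4)*2 + (i % 2)`[29,2]->14
29: g=7,t=1
[2] (7+8,1*2+0) = (15,2)
col: 14 vs 2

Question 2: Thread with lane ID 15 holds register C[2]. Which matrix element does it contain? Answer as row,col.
L=15⇒gr=15>>2=3, th=15&3=3
[2]⇒row 3+8=11  col 3·2+0=6

11,6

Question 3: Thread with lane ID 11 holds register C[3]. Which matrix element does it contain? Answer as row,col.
lane 11⇒11/4=2, 11 mod 4=3
i=3  r:2+8⇒10  c:2·3+1⇒7

10,7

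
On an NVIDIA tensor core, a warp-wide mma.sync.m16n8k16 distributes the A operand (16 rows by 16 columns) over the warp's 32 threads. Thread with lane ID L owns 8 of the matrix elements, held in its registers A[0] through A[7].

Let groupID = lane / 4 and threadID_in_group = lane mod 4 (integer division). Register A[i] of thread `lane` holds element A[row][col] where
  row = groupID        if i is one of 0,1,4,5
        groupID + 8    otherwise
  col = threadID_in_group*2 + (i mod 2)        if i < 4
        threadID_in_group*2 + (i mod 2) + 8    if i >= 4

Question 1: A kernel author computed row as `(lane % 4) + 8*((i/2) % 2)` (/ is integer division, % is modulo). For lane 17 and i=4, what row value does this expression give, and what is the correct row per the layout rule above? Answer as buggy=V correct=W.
buggy=1 correct=4

`(lane % 4) + 8*((i/2) % 2)`[17,4]⇒1
lane 17⇒17/4=4, 17 mod 4=1
i=4  r:4+0⇒4  c:2·1+0+8⇒10
row: 1 vs 4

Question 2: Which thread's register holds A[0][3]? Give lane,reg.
1,1

r:0=>grp=0,rB=0  c:3=>cB=0,tig=1,lo=1
L=0*4+1=1  i=0*4+0*2+1=1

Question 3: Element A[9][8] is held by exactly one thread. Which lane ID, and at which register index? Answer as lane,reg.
4,6

r:9=>grp=1,rB=1  c:8=>cB=1,tig=0,lo=0
L=1*4+0=4  i=1*4+1*2+0=6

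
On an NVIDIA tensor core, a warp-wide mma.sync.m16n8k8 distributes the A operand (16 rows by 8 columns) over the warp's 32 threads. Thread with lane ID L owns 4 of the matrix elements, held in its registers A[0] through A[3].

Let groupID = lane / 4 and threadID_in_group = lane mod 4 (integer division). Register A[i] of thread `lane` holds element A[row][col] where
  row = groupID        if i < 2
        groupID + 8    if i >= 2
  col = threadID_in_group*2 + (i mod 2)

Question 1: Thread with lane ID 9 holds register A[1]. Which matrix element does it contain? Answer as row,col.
2,3

9: gid=2,tid=1
[1] (2+0,1*2+1) = (2,3)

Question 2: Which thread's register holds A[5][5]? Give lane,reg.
r=5→G=5,rhi=0  c=5→T=2,p=1
L=5*4+2=22  i=0*2+1=1

22,1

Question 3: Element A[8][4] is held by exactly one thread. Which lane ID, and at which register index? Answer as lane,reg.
2,2

r=8⇒gr=0,Rb=1  c=4⇒th=2,odd=0
L=0*4+2=2  i=1*2+0=2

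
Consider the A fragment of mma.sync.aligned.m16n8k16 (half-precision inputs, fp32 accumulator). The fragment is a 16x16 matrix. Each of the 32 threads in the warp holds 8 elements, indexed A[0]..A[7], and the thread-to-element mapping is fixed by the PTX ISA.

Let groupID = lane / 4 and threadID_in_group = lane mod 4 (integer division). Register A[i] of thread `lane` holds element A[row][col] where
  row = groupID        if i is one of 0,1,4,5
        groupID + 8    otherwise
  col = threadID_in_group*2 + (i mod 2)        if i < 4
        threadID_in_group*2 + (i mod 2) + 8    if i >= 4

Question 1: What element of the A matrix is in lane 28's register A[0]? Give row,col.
28: G=7,T=0
[0] (7+0,0*2+0+0) = (7,0)

7,0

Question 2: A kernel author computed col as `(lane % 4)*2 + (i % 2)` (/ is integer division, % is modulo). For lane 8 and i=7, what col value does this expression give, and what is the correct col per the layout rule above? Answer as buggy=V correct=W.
`(lane % 4)*2 + (i % 2)`[8,7]→1
lane 8→8/4=2, 8 mod 4=0
i=7  r:2+8→10  c:2·0+1+8→9
col: 1 vs 9

buggy=1 correct=9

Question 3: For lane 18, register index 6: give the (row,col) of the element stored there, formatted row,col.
12,12

lane 18: gid=4 (18/4), tid=2 (18%4)
i=6: r=4+8=12, c=2*2+0+8=12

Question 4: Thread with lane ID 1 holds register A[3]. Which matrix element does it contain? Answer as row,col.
8,3

L=1→G=1>>2=0, T=1&3=1
[3]→row 0+8=8  col 1·2+1+0=3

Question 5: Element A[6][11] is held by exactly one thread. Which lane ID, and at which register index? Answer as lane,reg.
25,5

r: 6->gid=6,r8=0  c: 11->c8=1,tid=1,i&1=1
L=6*4+1=25  i=1*4+0*2+1=5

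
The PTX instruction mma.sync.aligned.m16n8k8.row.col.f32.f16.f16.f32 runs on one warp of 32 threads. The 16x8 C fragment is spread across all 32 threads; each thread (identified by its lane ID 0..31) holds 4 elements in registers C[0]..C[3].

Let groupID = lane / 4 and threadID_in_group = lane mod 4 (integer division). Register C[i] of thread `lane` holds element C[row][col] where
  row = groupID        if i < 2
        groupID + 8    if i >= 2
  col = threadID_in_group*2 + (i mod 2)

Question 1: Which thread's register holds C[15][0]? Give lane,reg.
28,2

r: 15->gid=7,r8=1  c: 0->tid=0,i&1=0
L=7*4+0=28  i=1*2+0=2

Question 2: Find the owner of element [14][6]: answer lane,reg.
27,2

r=14->g=6,rb=1  c=6->t=3,b0=0
L=6*4+3=27  i=1*2+0=2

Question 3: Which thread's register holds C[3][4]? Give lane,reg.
14,0

r=3→G=3,rhi=0  c=4→T=2,p=0
L=3*4+2=14  i=0*2+0=0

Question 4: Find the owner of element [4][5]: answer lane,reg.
r: 4->gid=4,r8=0  c: 5->tid=2,i&1=1
L=4*4+2=18  i=0*2+1=1

18,1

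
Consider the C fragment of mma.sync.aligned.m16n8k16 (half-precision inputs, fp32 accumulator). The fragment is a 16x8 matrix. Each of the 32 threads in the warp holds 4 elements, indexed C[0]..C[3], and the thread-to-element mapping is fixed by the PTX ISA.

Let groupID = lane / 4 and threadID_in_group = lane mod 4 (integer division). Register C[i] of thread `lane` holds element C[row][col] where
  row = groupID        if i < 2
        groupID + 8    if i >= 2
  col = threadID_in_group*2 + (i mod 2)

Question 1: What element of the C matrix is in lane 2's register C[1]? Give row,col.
2: g=0,t=2
[1] (0+0,2*2+1) = (0,5)

0,5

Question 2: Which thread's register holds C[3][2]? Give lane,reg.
13,0

r=3→G=3,rhi=0  c=2→T=1,p=0
L=3*4+1=13  i=0*2+0=0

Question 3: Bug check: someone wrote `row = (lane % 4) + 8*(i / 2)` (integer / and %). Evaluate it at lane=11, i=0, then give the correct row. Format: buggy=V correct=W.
`(lane % 4) + 8*(i / 2)`[11,0]⇒3
lane 11⇒11/4=2, 11 mod 4=3
i=0  r:2+0⇒2  c:2·3+0⇒6
row: 3 vs 2

buggy=3 correct=2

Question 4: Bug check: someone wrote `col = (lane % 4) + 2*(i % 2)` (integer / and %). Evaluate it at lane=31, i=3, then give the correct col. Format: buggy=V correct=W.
buggy=5 correct=7

`(lane % 4) + 2*(i % 2)`[31,3]->5
31: g=7,t=3
[3] (7+8,3*2+1) = (15,7)
col: 5 vs 7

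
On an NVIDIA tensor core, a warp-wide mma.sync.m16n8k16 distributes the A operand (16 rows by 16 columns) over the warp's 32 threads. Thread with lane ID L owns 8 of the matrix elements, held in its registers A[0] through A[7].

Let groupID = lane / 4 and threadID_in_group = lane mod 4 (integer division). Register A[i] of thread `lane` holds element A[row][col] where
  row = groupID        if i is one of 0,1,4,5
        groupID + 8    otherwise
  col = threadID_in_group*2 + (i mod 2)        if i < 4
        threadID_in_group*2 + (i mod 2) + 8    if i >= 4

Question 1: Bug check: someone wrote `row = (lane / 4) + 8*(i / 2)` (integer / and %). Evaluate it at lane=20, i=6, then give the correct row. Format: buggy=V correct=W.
`(lane / 4) + 8*(i / 2)`[20,6]→29
lane 20: G=5 (20/4), T=0 (20%4)
i=6: r=5+8=13, c=0*2+0+8=8
row: 29 vs 13

buggy=29 correct=13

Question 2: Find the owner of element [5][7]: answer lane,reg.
r=5->g=5,rb=0  c=7->cb=0,t=3,b0=1
L=5*4+3=23  i=0*4+0*2+1=1

23,1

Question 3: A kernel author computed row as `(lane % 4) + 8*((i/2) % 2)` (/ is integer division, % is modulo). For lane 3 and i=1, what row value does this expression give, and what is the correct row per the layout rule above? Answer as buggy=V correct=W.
buggy=3 correct=0

`(lane % 4) + 8*((i/2) % 2)`[3,1]→3
lane 3: G=0 (3/4), T=3 (3%4)
i=1: r=0+0=0, c=3*2+1+0=7
row: 3 vs 0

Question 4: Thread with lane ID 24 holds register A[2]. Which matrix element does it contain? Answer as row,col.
lane 24: grp=6 (24/4), tig=0 (24%4)
i=2: r=6+8=14, c=0*2+0+0=0

14,0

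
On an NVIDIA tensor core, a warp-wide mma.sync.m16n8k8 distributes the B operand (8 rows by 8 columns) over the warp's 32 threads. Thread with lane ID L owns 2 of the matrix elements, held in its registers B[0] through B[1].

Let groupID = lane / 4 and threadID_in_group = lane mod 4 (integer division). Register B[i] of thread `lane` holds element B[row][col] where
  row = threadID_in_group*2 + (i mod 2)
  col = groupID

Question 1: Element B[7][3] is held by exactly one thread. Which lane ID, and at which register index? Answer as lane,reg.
15,1

c:3=>grp=3  r:7=>tig=3,lo=1
L=3*4+3=15  i=1=1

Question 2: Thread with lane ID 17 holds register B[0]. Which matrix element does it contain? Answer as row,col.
2,4

lane 17: g=4 (17/4), t=1 (17%4)
i=0: r=1*2+0=2, c=g=4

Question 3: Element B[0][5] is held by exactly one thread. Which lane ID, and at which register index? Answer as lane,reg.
20,0

c=5⇒gr=5  r=0⇒th=0,odd=0
L=5*4+0=20  i=0=0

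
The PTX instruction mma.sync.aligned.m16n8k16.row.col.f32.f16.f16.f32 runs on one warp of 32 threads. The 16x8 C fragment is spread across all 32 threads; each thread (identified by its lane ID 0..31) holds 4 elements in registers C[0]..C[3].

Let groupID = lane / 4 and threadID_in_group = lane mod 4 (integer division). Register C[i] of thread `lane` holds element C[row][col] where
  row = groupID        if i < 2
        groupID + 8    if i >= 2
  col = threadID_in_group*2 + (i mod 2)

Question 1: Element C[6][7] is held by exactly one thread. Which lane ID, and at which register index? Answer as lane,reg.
r=6⇒gr=6,Rb=0  c=7⇒th=3,odd=1
L=6*4+3=27  i=0*2+1=1

27,1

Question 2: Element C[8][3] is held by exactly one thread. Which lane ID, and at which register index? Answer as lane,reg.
r=8->g=0,rb=1  c=3->t=1,b0=1
L=0*4+1=1  i=1*2+1=3

1,3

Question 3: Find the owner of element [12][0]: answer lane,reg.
r=12⇒gr=4,Rb=1  c=0⇒th=0,odd=0
L=4*4+0=16  i=1*2+0=2

16,2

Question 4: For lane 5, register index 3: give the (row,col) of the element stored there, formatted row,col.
lane 5: g=1 (5/4), t=1 (5%4)
i=3: r=1+8=9, c=1*2+1=3

9,3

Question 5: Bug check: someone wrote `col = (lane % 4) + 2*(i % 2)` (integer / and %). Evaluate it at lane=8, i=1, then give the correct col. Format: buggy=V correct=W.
buggy=2 correct=1

`(lane % 4) + 2*(i % 2)`[8,1]=>2
L=8=>grp=8>>2=2, tig=8&3=0
[1]=>row 2+0=2  col 0·2+1=1
col: 2 vs 1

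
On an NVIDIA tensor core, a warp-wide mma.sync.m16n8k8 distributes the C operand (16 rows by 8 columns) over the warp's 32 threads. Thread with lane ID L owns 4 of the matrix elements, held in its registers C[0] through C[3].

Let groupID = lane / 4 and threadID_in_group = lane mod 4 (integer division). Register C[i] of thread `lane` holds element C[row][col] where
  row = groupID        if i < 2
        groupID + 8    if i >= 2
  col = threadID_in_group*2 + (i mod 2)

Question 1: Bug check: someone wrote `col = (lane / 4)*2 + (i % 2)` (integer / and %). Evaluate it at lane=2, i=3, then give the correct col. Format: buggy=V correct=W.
buggy=1 correct=5

`(lane / 4)*2 + (i % 2)`[2,3]->1
lane 2->2/4=0, 2 mod 4=2
i=3  r:0+8->8  c:2·2+1->5
col: 1 vs 5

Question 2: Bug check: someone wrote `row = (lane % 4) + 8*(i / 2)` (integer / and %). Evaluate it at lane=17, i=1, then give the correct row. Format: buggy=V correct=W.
`(lane % 4) + 8*(i / 2)`[17,1]->1
lane 17: gid=4 (17/4), tid=1 (17%4)
i=1: r=4+0=4, c=1*2+1=3
row: 1 vs 4

buggy=1 correct=4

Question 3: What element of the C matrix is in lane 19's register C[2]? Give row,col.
12,6

lane 19: gr=4 (19/4), th=3 (19%4)
i=2: r=4+8=12, c=3*2+0=6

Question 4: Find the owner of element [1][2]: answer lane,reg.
5,0

r=1→G=1,rhi=0  c=2→T=1,p=0
L=1*4+1=5  i=0*2+0=0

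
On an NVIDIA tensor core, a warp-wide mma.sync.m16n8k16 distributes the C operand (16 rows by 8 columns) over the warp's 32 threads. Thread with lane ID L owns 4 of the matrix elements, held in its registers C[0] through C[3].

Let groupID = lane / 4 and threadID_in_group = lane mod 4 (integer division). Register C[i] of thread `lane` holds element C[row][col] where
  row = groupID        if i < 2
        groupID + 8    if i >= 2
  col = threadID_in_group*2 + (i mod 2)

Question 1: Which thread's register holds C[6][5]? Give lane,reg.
26,1

r:6=>grp=6,rB=0  c:5=>tig=2,lo=1
L=6*4+2=26  i=0*2+1=1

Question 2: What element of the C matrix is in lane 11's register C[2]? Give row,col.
11: gid=2,tid=3
[2] (2+8,3*2+0) = (10,6)

10,6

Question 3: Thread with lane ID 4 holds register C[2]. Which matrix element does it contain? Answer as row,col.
4: gid=1,tid=0
[2] (1+8,0*2+0) = (9,0)

9,0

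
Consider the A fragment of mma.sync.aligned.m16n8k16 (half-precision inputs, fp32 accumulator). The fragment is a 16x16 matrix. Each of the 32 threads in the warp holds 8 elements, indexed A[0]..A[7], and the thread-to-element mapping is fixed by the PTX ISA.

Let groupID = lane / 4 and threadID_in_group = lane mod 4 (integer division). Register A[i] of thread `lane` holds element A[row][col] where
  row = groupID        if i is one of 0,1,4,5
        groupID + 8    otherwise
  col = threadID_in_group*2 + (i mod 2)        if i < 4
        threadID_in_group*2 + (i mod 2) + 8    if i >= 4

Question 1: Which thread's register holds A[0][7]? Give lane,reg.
3,1

r: 0->gid=0,r8=0  c: 7->c8=0,tid=3,i&1=1
L=0*4+3=3  i=0*4+0*2+1=1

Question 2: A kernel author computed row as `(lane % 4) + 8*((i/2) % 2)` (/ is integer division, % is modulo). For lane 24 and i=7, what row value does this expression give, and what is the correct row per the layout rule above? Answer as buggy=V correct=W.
buggy=8 correct=14

`(lane % 4) + 8*((i/2) % 2)`[24,7]⇒8
lane 24⇒24/4=6, 24 mod 4=0
i=7  r:6+8⇒14  c:2·0+1+8⇒9
row: 8 vs 14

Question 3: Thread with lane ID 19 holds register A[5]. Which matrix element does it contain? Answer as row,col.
lane 19: g=4 (19/4), t=3 (19%4)
i=5: r=4+0=4, c=3*2+1+8=15

4,15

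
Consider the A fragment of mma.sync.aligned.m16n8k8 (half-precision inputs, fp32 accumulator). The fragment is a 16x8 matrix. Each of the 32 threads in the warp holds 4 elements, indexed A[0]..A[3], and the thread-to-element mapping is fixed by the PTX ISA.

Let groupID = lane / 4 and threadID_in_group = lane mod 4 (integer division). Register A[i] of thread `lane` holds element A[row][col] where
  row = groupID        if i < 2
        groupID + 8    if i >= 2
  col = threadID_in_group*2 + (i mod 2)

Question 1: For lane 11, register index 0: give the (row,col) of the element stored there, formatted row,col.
11: G=2,T=3
[0] (2+0,3*2+0) = (2,6)

2,6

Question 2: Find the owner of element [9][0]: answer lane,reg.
r=9->g=1,rb=1  c=0->t=0,b0=0
L=1*4+0=4  i=1*2+0=2

4,2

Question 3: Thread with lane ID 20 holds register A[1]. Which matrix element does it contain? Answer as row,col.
5,1

lane 20: g=5 (20/4), t=0 (20%4)
i=1: r=5+0=5, c=0*2+1=1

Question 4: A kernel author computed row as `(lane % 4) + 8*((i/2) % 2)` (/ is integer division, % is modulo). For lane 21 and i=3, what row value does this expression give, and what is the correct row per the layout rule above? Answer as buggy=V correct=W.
`(lane % 4) + 8*((i/2) % 2)`[21,3]⇒9
L=21⇒gr=21>>2=5, th=21&3=1
[3]⇒row 5+8=13  col 1·2+1=3
row: 9 vs 13

buggy=9 correct=13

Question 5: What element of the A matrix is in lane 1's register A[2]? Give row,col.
L=1⇒gr=1>>2=0, th=1&3=1
[2]⇒row 0+8=8  col 1·2+0=2

8,2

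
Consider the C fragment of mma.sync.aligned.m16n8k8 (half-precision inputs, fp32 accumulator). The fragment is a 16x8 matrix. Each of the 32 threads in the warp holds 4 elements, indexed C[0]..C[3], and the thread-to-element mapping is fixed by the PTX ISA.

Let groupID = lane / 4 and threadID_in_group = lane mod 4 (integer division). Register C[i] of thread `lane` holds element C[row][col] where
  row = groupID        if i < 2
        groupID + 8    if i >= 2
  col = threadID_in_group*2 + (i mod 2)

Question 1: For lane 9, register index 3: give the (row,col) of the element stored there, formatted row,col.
10,3

lane 9: grp=2 (9/4), tig=1 (9%4)
i=3: r=2+8=10, c=1*2+1=3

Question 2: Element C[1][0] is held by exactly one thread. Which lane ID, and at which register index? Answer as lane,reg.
4,0

r=1⇒gr=1,Rb=0  c=0⇒th=0,odd=0
L=1*4+0=4  i=0*2+0=0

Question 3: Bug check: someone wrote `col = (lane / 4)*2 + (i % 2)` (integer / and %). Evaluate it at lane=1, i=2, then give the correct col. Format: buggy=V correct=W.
`(lane / 4)*2 + (i % 2)`[1,2]→0
L=1→G=1>>2=0, T=1&3=1
[2]→row 0+8=8  col 1·2+0=2
col: 0 vs 2

buggy=0 correct=2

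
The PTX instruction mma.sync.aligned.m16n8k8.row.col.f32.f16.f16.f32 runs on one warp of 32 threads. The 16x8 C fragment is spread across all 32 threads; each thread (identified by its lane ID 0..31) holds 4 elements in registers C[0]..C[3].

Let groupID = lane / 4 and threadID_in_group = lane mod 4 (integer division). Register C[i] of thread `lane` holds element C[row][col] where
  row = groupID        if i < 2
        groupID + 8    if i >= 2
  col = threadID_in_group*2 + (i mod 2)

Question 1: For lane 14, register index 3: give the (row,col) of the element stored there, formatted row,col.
11,5

L=14→G=14>>2=3, T=14&3=2
[3]→row 3+8=11  col 2·2+1=5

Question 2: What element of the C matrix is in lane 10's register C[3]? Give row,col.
lane 10: G=2 (10/4), T=2 (10%4)
i=3: r=2+8=10, c=2*2+1=5

10,5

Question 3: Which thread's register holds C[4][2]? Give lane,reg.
17,0

r=4⇒gr=4,Rb=0  c=2⇒th=1,odd=0
L=4*4+1=17  i=0*2+0=0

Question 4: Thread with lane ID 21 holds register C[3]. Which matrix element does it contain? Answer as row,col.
lane 21->21/4=5, 21 mod 4=1
i=3  r:5+8->13  c:2·1+1->3

13,3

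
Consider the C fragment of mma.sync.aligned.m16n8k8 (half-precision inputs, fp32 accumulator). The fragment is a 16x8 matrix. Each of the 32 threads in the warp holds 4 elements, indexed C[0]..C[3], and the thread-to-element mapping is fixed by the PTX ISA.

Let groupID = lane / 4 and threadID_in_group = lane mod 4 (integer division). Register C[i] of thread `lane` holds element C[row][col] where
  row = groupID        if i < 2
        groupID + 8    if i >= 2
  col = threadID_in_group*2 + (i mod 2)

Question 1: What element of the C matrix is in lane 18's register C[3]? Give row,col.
lane 18=>18/4=4, 18 mod 4=2
i=3  r:4+8=>12  c:2·2+1=>5

12,5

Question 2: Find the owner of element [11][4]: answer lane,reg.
14,2

r: 11->gid=3,r8=1  c: 4->tid=2,i&1=0
L=3*4+2=14  i=1*2+0=2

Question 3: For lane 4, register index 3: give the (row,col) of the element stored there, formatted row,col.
9,1

lane 4->4/4=1, 4 mod 4=0
i=3  r:1+8->9  c:2·0+1->1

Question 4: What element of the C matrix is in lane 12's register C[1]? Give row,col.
3,1

lane 12: g=3 (12/4), t=0 (12%4)
i=1: r=3+0=3, c=0*2+1=1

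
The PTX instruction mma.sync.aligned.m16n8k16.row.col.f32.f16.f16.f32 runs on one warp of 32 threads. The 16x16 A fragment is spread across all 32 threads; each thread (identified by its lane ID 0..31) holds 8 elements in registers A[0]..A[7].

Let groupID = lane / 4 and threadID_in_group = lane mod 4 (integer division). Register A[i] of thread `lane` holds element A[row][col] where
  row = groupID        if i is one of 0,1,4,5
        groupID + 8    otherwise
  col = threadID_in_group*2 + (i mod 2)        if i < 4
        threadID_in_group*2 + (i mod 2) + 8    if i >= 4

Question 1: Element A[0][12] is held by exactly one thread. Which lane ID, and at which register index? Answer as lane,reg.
2,4

r: 0->gid=0,r8=0  c: 12->c8=1,tid=2,i&1=0
L=0*4+2=2  i=1*4+0*2+0=4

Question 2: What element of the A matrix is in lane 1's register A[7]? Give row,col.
1: gid=0,tid=1
[7] (0+8,1*2+1+8) = (8,11)

8,11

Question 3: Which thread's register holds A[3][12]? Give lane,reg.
r:3=>grp=3,rB=0  c:12=>cB=1,tig=2,lo=0
L=3*4+2=14  i=1*4+0*2+0=4

14,4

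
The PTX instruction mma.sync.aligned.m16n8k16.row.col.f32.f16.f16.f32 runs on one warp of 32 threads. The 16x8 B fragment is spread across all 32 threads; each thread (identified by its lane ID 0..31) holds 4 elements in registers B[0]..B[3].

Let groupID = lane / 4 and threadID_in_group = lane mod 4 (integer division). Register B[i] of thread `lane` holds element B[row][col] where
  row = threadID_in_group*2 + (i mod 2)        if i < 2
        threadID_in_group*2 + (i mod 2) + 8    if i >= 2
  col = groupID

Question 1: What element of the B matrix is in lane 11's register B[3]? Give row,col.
15,2

11: G=2,T=3
[3] (3*2+1+8,2) = (15,2)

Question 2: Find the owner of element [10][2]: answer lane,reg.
9,2

c=2→G=2  r=10→rhi=1,T=1,p=0
L=2*4+1=9  i=1*2+0=2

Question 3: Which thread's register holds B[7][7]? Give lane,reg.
c=7→G=7  r=7→rhi=0,T=3,p=1
L=7*4+3=31  i=0*2+1=1

31,1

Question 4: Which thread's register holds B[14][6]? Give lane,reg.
c=6→G=6  r=14→rhi=1,T=3,p=0
L=6*4+3=27  i=1*2+0=2

27,2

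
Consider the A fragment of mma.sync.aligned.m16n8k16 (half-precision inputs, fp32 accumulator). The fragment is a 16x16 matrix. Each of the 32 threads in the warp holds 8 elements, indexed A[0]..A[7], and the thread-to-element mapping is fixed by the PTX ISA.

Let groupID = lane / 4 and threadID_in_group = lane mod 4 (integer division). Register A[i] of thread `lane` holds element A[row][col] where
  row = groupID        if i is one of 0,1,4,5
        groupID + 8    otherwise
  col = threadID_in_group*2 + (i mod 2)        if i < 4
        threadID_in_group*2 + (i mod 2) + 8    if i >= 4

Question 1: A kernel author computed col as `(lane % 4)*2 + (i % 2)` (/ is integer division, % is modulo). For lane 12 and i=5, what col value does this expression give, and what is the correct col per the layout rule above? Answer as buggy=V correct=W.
`(lane % 4)*2 + (i % 2)`[12,5]->1
12: g=3,t=0
[5] (3+0,0*2+1+8) = (3,9)
col: 1 vs 9

buggy=1 correct=9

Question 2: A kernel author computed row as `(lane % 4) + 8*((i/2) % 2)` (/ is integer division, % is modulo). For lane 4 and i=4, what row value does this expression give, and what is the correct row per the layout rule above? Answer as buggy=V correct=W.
buggy=0 correct=1

`(lane % 4) + 8*((i/2) % 2)`[4,4]→0
lane 4: G=1 (4/4), T=0 (4%4)
i=4: r=1+0=1, c=0*2+0+8=8
row: 0 vs 1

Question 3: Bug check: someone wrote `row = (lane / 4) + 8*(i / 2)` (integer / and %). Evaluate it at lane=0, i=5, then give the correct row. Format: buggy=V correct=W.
`(lane / 4) + 8*(i / 2)`[0,5]->16
0: gid=0,tid=0
[5] (0+0,0*2+1+8) = (0,9)
row: 16 vs 0

buggy=16 correct=0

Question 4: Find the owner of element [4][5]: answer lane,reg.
18,1

r=4→G=4,rhi=0  c=5→chi=0,T=2,p=1
L=4*4+2=18  i=0*4+0*2+1=1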